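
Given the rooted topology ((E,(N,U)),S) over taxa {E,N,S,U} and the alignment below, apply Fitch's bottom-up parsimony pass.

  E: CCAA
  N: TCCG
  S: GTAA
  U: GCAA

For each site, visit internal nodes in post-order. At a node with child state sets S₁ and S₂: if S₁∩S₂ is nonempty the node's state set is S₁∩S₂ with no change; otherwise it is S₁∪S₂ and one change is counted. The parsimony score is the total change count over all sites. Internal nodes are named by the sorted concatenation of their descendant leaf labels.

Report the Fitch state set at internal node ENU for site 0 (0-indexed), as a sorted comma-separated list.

C,G,T

NU@0: {T} ∪ {G} = {G,T} (union, +1)
ENU@0: {C} ∪ {G,T} = {C,G,T} (union, +1)
ENSU@0: {C,G,T} ∩ {G} = {G} (intersection, +0)
NU@1: {C} ∩ {C} = {C} (intersection, +0)
ENU@1: {C} ∩ {C} = {C} (intersection, +0)
ENSU@1: {C} ∪ {T} = {C,T} (union, +1)
NU@2: {C} ∪ {A} = {A,C} (union, +1)
ENU@2: {A} ∩ {A,C} = {A} (intersection, +0)
ENSU@2: {A} ∩ {A} = {A} (intersection, +0)
NU@3: {G} ∪ {A} = {A,G} (union, +1)
ENU@3: {A} ∩ {A,G} = {A} (intersection, +0)
ENSU@3: {A} ∩ {A} = {A} (intersection, +0)
per-site changes: [2, 1, 1, 1]; total = 5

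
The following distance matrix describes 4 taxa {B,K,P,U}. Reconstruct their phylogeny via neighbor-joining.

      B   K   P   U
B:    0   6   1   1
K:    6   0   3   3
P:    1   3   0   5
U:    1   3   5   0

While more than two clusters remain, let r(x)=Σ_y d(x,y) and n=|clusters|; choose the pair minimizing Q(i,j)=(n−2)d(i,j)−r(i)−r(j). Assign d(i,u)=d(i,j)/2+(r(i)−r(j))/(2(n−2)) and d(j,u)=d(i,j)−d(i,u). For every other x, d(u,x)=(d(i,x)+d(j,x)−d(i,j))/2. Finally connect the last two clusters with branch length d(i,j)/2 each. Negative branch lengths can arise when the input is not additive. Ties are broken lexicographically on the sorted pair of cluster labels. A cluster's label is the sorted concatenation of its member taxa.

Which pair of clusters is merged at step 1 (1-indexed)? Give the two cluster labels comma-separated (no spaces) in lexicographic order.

1. join B+P (d=1, Q=-15) ⇒ BP; edges |B|=1/4, |P|=3/4
  updated: d(BP,K)=4, d(BP,U)=5/2
2. join BP+K (d=4, Q=-19/2) ⇒ BKP; edges |BP|=7/4, |K|=9/4
  updated: d(BKP,U)=3/4
3. join BKP+U (d=3/4) ⇒ BKPU; edges |BKP|=3/8, |U|=3/8
final tree: (((B:1/4,P:3/4):7/4,K:9/4):3/8,U:3/8)
total length: 23/4

B,P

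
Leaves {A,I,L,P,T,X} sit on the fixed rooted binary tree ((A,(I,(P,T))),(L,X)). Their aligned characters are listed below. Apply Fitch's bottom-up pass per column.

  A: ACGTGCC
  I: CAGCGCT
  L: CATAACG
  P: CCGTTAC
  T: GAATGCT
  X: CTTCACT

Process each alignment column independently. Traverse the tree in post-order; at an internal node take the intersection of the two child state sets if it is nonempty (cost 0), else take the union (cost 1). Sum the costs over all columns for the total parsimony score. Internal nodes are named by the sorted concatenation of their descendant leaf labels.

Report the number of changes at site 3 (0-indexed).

site 0, node PT: P={C} ∪ T={G} → {C,G} (+1)
site 0, node IPT: I={C} ∩ PT={C,G} → {C} (+0)
site 0, node AIPT: A={A} ∪ IPT={C} → {A,C} (+1)
site 0, node LX: L={C} ∩ X={C} → {C} (+0)
site 0, node AILPTX: AIPT={A,C} ∩ LX={C} → {C} (+0)
site 1, node PT: P={C} ∪ T={A} → {A,C} (+1)
site 1, node IPT: I={A} ∩ PT={A,C} → {A} (+0)
site 1, node AIPT: A={C} ∪ IPT={A} → {A,C} (+1)
site 1, node LX: L={A} ∪ X={T} → {A,T} (+1)
site 1, node AILPTX: AIPT={A,C} ∩ LX={A,T} → {A} (+0)
site 2, node PT: P={G} ∪ T={A} → {A,G} (+1)
site 2, node IPT: I={G} ∩ PT={A,G} → {G} (+0)
site 2, node AIPT: A={G} ∩ IPT={G} → {G} (+0)
site 2, node LX: L={T} ∩ X={T} → {T} (+0)
site 2, node AILPTX: AIPT={G} ∪ LX={T} → {G,T} (+1)
site 3, node PT: P={T} ∩ T={T} → {T} (+0)
site 3, node IPT: I={C} ∪ PT={T} → {C,T} (+1)
site 3, node AIPT: A={T} ∩ IPT={C,T} → {T} (+0)
site 3, node LX: L={A} ∪ X={C} → {A,C} (+1)
site 3, node AILPTX: AIPT={T} ∪ LX={A,C} → {A,C,T} (+1)
site 4, node PT: P={T} ∪ T={G} → {G,T} (+1)
site 4, node IPT: I={G} ∩ PT={G,T} → {G} (+0)
site 4, node AIPT: A={G} ∩ IPT={G} → {G} (+0)
site 4, node LX: L={A} ∩ X={A} → {A} (+0)
site 4, node AILPTX: AIPT={G} ∪ LX={A} → {A,G} (+1)
site 5, node PT: P={A} ∪ T={C} → {A,C} (+1)
site 5, node IPT: I={C} ∩ PT={A,C} → {C} (+0)
site 5, node AIPT: A={C} ∩ IPT={C} → {C} (+0)
site 5, node LX: L={C} ∩ X={C} → {C} (+0)
site 5, node AILPTX: AIPT={C} ∩ LX={C} → {C} (+0)
site 6, node PT: P={C} ∪ T={T} → {C,T} (+1)
site 6, node IPT: I={T} ∩ PT={C,T} → {T} (+0)
site 6, node AIPT: A={C} ∪ IPT={T} → {C,T} (+1)
site 6, node LX: L={G} ∪ X={T} → {G,T} (+1)
site 6, node AILPTX: AIPT={C,T} ∩ LX={G,T} → {T} (+0)
per-site changes: [2, 3, 2, 3, 2, 1, 3]; total = 16

3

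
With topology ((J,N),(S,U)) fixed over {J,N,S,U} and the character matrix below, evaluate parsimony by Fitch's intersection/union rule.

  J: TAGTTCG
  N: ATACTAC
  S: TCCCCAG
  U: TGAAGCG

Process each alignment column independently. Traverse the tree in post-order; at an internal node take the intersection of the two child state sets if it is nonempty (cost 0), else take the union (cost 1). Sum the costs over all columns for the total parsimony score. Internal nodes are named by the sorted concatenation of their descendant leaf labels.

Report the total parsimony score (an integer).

JN@0: {T} ∪ {A} = {A,T} (union, +1)
SU@0: {T} ∩ {T} = {T} (intersection, +0)
JNSU@0: {A,T} ∩ {T} = {T} (intersection, +0)
JN@1: {A} ∪ {T} = {A,T} (union, +1)
SU@1: {C} ∪ {G} = {C,G} (union, +1)
JNSU@1: {A,T} ∪ {C,G} = {A,C,G,T} (union, +1)
JN@2: {G} ∪ {A} = {A,G} (union, +1)
SU@2: {C} ∪ {A} = {A,C} (union, +1)
JNSU@2: {A,G} ∩ {A,C} = {A} (intersection, +0)
JN@3: {T} ∪ {C} = {C,T} (union, +1)
SU@3: {C} ∪ {A} = {A,C} (union, +1)
JNSU@3: {C,T} ∩ {A,C} = {C} (intersection, +0)
JN@4: {T} ∩ {T} = {T} (intersection, +0)
SU@4: {C} ∪ {G} = {C,G} (union, +1)
JNSU@4: {T} ∪ {C,G} = {C,G,T} (union, +1)
JN@5: {C} ∪ {A} = {A,C} (union, +1)
SU@5: {A} ∪ {C} = {A,C} (union, +1)
JNSU@5: {A,C} ∩ {A,C} = {A,C} (intersection, +0)
JN@6: {G} ∪ {C} = {C,G} (union, +1)
SU@6: {G} ∩ {G} = {G} (intersection, +0)
JNSU@6: {C,G} ∩ {G} = {G} (intersection, +0)
per-site changes: [1, 3, 2, 2, 2, 2, 1]; total = 13

13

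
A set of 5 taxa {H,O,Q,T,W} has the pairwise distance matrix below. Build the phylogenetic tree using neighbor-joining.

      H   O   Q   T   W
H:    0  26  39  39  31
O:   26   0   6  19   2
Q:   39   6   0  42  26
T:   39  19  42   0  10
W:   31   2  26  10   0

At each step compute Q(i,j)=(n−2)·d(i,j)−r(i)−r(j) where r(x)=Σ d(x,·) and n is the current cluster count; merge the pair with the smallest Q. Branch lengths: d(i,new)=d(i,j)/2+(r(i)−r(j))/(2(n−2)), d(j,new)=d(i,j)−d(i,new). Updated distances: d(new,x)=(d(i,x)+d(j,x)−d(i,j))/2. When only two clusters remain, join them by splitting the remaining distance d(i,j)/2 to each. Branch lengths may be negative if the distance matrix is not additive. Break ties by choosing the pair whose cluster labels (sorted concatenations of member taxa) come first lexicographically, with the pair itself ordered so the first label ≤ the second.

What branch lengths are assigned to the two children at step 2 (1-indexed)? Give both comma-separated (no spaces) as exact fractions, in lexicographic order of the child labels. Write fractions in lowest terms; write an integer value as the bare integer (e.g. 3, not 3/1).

step 1: merge (T,W) at d=10, Q=-149; branch lengths T→71/6, W→-11/6; new cluster TW
  updated: d(H,TW)=30, d(O,TW)=11/2, d(Q,TW)=29
step 2: merge (H,TW) at d=30, Q=-199/2; branch lengths H→181/8, TW→59/8; new cluster HTW
  updated: d(HTW,O)=3/4, d(HTW,Q)=19
step 3: merge (HTW,O) at d=3/4, Q=-103/4; branch lengths HTW→55/8, O→-49/8; new cluster HOTW
  updated: d(HOTW,Q)=97/8
step 4: merge (HOTW,Q) at d=97/8; branch lengths HOTW→97/16, Q→97/16; new cluster HOQTW
final tree: (((H:181/8,(T:71/6,W:-11/6):59/8):55/8,O:-49/8):97/16,Q:97/16)
total length: 423/8

181/8,59/8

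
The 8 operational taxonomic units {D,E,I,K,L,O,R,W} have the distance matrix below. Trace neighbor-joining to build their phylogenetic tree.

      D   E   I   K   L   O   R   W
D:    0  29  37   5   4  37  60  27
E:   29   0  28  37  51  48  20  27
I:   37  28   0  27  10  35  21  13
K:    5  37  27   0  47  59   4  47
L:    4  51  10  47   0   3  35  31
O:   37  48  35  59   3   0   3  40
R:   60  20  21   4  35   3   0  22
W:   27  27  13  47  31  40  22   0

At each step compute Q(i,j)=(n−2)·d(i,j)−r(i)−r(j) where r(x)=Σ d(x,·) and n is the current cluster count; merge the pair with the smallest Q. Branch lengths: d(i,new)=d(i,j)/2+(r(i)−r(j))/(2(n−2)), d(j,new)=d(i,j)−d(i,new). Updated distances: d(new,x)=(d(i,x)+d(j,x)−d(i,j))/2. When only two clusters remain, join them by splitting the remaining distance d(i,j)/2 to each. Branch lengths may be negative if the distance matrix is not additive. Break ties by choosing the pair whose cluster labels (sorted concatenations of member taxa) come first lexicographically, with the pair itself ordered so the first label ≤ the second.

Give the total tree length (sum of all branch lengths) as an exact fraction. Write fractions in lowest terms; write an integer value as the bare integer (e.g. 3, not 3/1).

iteration 1: select D,K (d=5, Q=-395); attach at lengths (1/4, 19/4); label the merged cluster DK
  updated: d(DK,E)=61/2, d(DK,I)=59/2, d(DK,L)=23, d(DK,O)=91/2, d(DK,R)=59/2, d(DK,W)=69/2
iteration 2: select L,O (d=3, Q=-625/2); attach at lengths (-13/20, 73/20); label the merged cluster LO
  updated: d(DK,LO)=131/4, d(E,LO)=48, d(I,LO)=21, d(LO,R)=35/2, d(LO,W)=34
iteration 3: select LO,R (d=35/2, Q=-773/4); attach at lengths (453/32, 107/32); label the merged cluster LOR
  updated: d(DK,LOR)=179/8, d(E,LOR)=101/4, d(I,LOR)=49/4, d(LOR,W)=77/4
iteration 4: select I,W (d=13, Q=-275/2); attach at lengths (14/3, 25/3); label the merged cluster IW
  updated: d(DK,IW)=51/2, d(E,IW)=21, d(IW,LOR)=37/4
iteration 5: select DK,E (d=61/2, Q=-753/8); attach at lengths (501/32, 475/32); label the merged cluster DEK
  updated: d(DEK,IW)=8, d(DEK,LOR)=137/16
iteration 6: select DEK,IW (d=8, Q=-413/16); attach at lengths (117/32, 139/32); label the merged cluster DEIKW
  updated: d(DEIKW,LOR)=157/32
iteration 7: select DEIKW,LOR (d=157/32); attach at lengths (157/64, 157/64); label the merged cluster DEIKLORW
final tree: ((((D:1/4,K:19/4):501/32,E:475/32):117/32,(I:14/3,W:25/3):139/32):157/64,((L:-13/20,O:73/20):453/32,R:107/32):157/64)
total length: 2621/32

2621/32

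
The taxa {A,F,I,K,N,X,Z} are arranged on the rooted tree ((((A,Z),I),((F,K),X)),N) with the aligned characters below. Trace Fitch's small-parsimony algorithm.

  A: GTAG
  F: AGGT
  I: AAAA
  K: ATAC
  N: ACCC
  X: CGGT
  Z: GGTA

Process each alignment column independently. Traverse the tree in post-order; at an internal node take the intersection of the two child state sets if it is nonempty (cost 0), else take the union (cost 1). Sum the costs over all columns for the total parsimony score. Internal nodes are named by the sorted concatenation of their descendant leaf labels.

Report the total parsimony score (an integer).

AZ@0: {G} ∩ {G} = {G} (intersection, +0)
AIZ@0: {G} ∪ {A} = {A,G} (union, +1)
FK@0: {A} ∩ {A} = {A} (intersection, +0)
FKX@0: {A} ∪ {C} = {A,C} (union, +1)
AFIKXZ@0: {A,G} ∩ {A,C} = {A} (intersection, +0)
AFIKNXZ@0: {A} ∩ {A} = {A} (intersection, +0)
AZ@1: {T} ∪ {G} = {G,T} (union, +1)
AIZ@1: {G,T} ∪ {A} = {A,G,T} (union, +1)
FK@1: {G} ∪ {T} = {G,T} (union, +1)
FKX@1: {G,T} ∩ {G} = {G} (intersection, +0)
AFIKXZ@1: {A,G,T} ∩ {G} = {G} (intersection, +0)
AFIKNXZ@1: {G} ∪ {C} = {C,G} (union, +1)
AZ@2: {A} ∪ {T} = {A,T} (union, +1)
AIZ@2: {A,T} ∩ {A} = {A} (intersection, +0)
FK@2: {G} ∪ {A} = {A,G} (union, +1)
FKX@2: {A,G} ∩ {G} = {G} (intersection, +0)
AFIKXZ@2: {A} ∪ {G} = {A,G} (union, +1)
AFIKNXZ@2: {A,G} ∪ {C} = {A,C,G} (union, +1)
AZ@3: {G} ∪ {A} = {A,G} (union, +1)
AIZ@3: {A,G} ∩ {A} = {A} (intersection, +0)
FK@3: {T} ∪ {C} = {C,T} (union, +1)
FKX@3: {C,T} ∩ {T} = {T} (intersection, +0)
AFIKXZ@3: {A} ∪ {T} = {A,T} (union, +1)
AFIKNXZ@3: {A,T} ∪ {C} = {A,C,T} (union, +1)
per-site changes: [2, 4, 4, 4]; total = 14

14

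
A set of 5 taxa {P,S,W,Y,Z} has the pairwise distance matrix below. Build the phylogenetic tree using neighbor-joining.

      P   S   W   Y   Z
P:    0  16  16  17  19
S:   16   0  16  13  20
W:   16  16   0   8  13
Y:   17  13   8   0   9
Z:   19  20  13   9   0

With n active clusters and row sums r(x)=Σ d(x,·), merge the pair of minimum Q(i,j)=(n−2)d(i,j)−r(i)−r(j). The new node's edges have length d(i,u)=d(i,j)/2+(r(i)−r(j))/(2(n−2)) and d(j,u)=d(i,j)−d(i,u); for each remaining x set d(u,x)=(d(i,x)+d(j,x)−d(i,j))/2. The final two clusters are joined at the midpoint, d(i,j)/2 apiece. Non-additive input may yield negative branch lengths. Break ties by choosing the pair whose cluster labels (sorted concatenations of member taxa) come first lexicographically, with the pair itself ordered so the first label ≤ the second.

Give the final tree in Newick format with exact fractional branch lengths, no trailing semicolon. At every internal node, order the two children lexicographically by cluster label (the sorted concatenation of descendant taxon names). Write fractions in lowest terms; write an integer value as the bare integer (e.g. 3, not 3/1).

step 1: merge (P,S) at d=16, Q=-85; branch lengths P→17/2, S→15/2; new cluster PS
  updated: d(PS,W)=8, d(PS,Y)=7, d(PS,Z)=23/2
step 2: merge (PS,W) at d=8, Q=-79/2; branch lengths PS→27/8, W→37/8; new cluster PSW
  updated: d(PSW,Y)=7/2, d(PSW,Z)=33/4
step 3: merge (PSW,Y) at d=7/2, Q=-83/4; branch lengths PSW→11/8, Y→17/8; new cluster PSWY
  updated: d(PSWY,Z)=55/8
step 4: merge (PSWY,Z) at d=55/8; branch lengths PSWY→55/16, Z→55/16; new cluster PSWYZ
final tree: ((((P:17/2,S:15/2):27/8,W:37/8):11/8,Y:17/8):55/16,Z:55/16)
total length: 275/8

((((P:17/2,S:15/2):27/8,W:37/8):11/8,Y:17/8):55/16,Z:55/16)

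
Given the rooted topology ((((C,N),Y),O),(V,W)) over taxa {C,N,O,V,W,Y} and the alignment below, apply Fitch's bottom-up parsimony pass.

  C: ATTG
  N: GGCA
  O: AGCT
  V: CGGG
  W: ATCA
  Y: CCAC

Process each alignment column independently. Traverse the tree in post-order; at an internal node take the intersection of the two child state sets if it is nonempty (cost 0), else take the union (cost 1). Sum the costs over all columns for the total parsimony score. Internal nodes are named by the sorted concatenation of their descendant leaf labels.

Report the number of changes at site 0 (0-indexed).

CN@0: {A} ∪ {G} = {A,G} (union, +1)
CNY@0: {A,G} ∪ {C} = {A,C,G} (union, +1)
CNOY@0: {A,C,G} ∩ {A} = {A} (intersection, +0)
VW@0: {C} ∪ {A} = {A,C} (union, +1)
CNOVWY@0: {A} ∩ {A,C} = {A} (intersection, +0)
CN@1: {T} ∪ {G} = {G,T} (union, +1)
CNY@1: {G,T} ∪ {C} = {C,G,T} (union, +1)
CNOY@1: {C,G,T} ∩ {G} = {G} (intersection, +0)
VW@1: {G} ∪ {T} = {G,T} (union, +1)
CNOVWY@1: {G} ∩ {G,T} = {G} (intersection, +0)
CN@2: {T} ∪ {C} = {C,T} (union, +1)
CNY@2: {C,T} ∪ {A} = {A,C,T} (union, +1)
CNOY@2: {A,C,T} ∩ {C} = {C} (intersection, +0)
VW@2: {G} ∪ {C} = {C,G} (union, +1)
CNOVWY@2: {C} ∩ {C,G} = {C} (intersection, +0)
CN@3: {G} ∪ {A} = {A,G} (union, +1)
CNY@3: {A,G} ∪ {C} = {A,C,G} (union, +1)
CNOY@3: {A,C,G} ∪ {T} = {A,C,G,T} (union, +1)
VW@3: {G} ∪ {A} = {A,G} (union, +1)
CNOVWY@3: {A,C,G,T} ∩ {A,G} = {A,G} (intersection, +0)
per-site changes: [3, 3, 3, 4]; total = 13

3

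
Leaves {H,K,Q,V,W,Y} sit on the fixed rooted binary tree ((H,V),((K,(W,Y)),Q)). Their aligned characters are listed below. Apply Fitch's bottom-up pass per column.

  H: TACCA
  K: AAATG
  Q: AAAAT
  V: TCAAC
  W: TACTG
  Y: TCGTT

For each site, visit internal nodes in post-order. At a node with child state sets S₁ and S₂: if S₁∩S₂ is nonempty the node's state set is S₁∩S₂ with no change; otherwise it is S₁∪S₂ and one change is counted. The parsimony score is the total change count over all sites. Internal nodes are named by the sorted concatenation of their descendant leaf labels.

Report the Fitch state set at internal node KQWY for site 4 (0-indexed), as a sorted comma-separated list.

HV@0: {T} ∩ {T} = {T} (intersection, +0)
WY@0: {T} ∩ {T} = {T} (intersection, +0)
KWY@0: {A} ∪ {T} = {A,T} (union, +1)
KQWY@0: {A,T} ∩ {A} = {A} (intersection, +0)
HKQVWY@0: {T} ∪ {A} = {A,T} (union, +1)
HV@1: {A} ∪ {C} = {A,C} (union, +1)
WY@1: {A} ∪ {C} = {A,C} (union, +1)
KWY@1: {A} ∩ {A,C} = {A} (intersection, +0)
KQWY@1: {A} ∩ {A} = {A} (intersection, +0)
HKQVWY@1: {A,C} ∩ {A} = {A} (intersection, +0)
HV@2: {C} ∪ {A} = {A,C} (union, +1)
WY@2: {C} ∪ {G} = {C,G} (union, +1)
KWY@2: {A} ∪ {C,G} = {A,C,G} (union, +1)
KQWY@2: {A,C,G} ∩ {A} = {A} (intersection, +0)
HKQVWY@2: {A,C} ∩ {A} = {A} (intersection, +0)
HV@3: {C} ∪ {A} = {A,C} (union, +1)
WY@3: {T} ∩ {T} = {T} (intersection, +0)
KWY@3: {T} ∩ {T} = {T} (intersection, +0)
KQWY@3: {T} ∪ {A} = {A,T} (union, +1)
HKQVWY@3: {A,C} ∩ {A,T} = {A} (intersection, +0)
HV@4: {A} ∪ {C} = {A,C} (union, +1)
WY@4: {G} ∪ {T} = {G,T} (union, +1)
KWY@4: {G} ∩ {G,T} = {G} (intersection, +0)
KQWY@4: {G} ∪ {T} = {G,T} (union, +1)
HKQVWY@4: {A,C} ∪ {G,T} = {A,C,G,T} (union, +1)
per-site changes: [2, 2, 3, 2, 4]; total = 13

G,T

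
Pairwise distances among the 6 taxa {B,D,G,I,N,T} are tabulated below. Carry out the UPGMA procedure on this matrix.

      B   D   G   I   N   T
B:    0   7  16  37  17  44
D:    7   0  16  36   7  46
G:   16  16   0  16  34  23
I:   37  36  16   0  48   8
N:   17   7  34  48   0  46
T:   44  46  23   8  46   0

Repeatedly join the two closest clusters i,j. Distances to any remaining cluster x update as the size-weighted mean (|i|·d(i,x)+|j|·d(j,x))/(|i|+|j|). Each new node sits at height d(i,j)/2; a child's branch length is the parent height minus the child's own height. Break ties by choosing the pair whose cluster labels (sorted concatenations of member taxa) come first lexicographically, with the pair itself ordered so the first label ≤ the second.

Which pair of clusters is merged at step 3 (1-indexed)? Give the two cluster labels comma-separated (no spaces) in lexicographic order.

BD,N

1. join B+D (d=7) ⇒ BD; edges |B|=7/2, |D|=7/2
  updated: d(BD,G)=16, d(BD,I)=73/2, d(BD,N)=12, d(BD,T)=45
2. join I+T (d=8) ⇒ IT; edges |I|=4, |T|=4
  updated: d(BD,IT)=163/4, d(G,IT)=39/2, d(IT,N)=47
3. join BD+N (d=12) ⇒ BDN; edges |BD|=5/2, |N|=6
  updated: d(BDN,G)=22, d(BDN,IT)=257/6
4. join G+IT (d=39/2) ⇒ GIT; edges |G|=39/4, |IT|=23/4
  updated: d(BDN,GIT)=323/9
5. join BDN+GIT (d=323/9) ⇒ BDGINT; edges |BDN|=215/18, |GIT|=295/36
final tree: (((B:7/2,D:7/2):5/2,N:6):215/18,(G:39/4,(I:4,T:4):23/4):295/36)
total length: 2129/36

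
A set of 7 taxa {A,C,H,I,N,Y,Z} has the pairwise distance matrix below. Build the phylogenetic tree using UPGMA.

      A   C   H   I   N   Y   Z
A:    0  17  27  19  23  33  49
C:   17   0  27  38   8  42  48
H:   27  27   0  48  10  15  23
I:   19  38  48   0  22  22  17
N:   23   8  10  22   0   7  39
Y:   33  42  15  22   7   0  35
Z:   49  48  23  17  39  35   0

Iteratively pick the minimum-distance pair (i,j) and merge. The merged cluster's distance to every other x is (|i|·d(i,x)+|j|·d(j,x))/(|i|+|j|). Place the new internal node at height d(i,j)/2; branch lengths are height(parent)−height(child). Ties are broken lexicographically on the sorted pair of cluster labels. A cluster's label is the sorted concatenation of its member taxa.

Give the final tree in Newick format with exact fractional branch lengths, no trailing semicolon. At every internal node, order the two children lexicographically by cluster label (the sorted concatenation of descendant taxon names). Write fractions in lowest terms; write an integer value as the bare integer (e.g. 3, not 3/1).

(((A:17/2,C:17/2):29/6,(H:25/4,(N:7/2,Y:7/2):11/4):85/12):229/60,(I:17/2,Z:17/2):173/20)

iteration 1: select N,Y (d=7); attach at lengths (7/2, 7/2); label the merged cluster NY
  updated: d(A,NY)=28, d(C,NY)=25, d(H,NY)=25/2, d(I,NY)=22, d(NY,Z)=37
iteration 2: select H,NY (d=25/2); attach at lengths (25/4, 11/4); label the merged cluster HNY
  updated: d(A,HNY)=83/3, d(C,HNY)=77/3, d(HNY,I)=92/3, d(HNY,Z)=97/3
iteration 3: select A,C (d=17); attach at lengths (17/2, 17/2); label the merged cluster AC
  updated: d(AC,HNY)=80/3, d(AC,I)=57/2, d(AC,Z)=97/2
iteration 4: select I,Z (d=17); attach at lengths (17/2, 17/2); label the merged cluster IZ
  updated: d(AC,IZ)=77/2, d(HNY,IZ)=63/2
iteration 5: select AC,HNY (d=80/3); attach at lengths (29/6, 85/12); label the merged cluster ACHNY
  updated: d(ACHNY,IZ)=343/10
iteration 6: select ACHNY,IZ (d=343/10); attach at lengths (229/60, 173/20); label the merged cluster ACHINYZ
final tree: (((A:17/2,C:17/2):29/6,(H:25/4,(N:7/2,Y:7/2):11/4):85/12):229/60,(I:17/2,Z:17/2):173/20)
total length: 4463/60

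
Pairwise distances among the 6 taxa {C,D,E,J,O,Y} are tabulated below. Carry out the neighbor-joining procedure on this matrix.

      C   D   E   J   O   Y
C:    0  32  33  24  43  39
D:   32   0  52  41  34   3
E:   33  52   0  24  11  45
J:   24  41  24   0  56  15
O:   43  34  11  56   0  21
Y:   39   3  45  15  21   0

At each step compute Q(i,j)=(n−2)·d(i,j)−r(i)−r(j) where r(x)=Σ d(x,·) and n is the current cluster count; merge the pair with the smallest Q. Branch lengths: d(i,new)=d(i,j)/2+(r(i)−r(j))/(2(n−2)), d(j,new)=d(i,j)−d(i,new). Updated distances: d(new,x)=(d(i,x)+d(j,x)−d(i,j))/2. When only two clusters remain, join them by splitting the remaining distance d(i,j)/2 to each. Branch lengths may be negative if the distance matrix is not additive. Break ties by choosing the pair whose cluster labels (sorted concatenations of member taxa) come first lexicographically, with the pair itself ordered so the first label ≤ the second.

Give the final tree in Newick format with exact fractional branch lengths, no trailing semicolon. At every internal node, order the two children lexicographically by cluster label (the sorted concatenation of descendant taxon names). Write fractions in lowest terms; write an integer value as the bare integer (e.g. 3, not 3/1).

(((C:107/8,J:85/8):35/8,(D:19/3,Y:-10/3):111/8):137/16,(E:11/2,O:11/2):137/16)

1. join E+O (d=11, Q=-286) ⇒ EO; edges |E|=11/2, |O|=11/2
  updated: d(C,EO)=65/2, d(D,EO)=75/2, d(EO,J)=69/2, d(EO,Y)=55/2
2. join D+Y (d=3, Q=-189) ⇒ DY; edges |D|=19/3, |Y|=-10/3
  updated: d(C,DY)=34, d(DY,EO)=31, d(DY,J)=53/2
3. join C+J (d=24, Q=-255/2) ⇒ CJ; edges |C|=107/8, |J|=85/8
  updated: d(CJ,DY)=73/4, d(CJ,EO)=43/2
4. join CJ+DY (d=73/4, Q=-283/4) ⇒ CDJY; edges |CJ|=35/8, |DY|=111/8
  updated: d(CDJY,EO)=137/8
5. join CDJY+EO (d=137/8) ⇒ CDEJOY; edges |CDJY|=137/16, |EO|=137/16
final tree: (((C:107/8,J:85/8):35/8,(D:19/3,Y:-10/3):111/8):137/16,(E:11/2,O:11/2):137/16)
total length: 587/8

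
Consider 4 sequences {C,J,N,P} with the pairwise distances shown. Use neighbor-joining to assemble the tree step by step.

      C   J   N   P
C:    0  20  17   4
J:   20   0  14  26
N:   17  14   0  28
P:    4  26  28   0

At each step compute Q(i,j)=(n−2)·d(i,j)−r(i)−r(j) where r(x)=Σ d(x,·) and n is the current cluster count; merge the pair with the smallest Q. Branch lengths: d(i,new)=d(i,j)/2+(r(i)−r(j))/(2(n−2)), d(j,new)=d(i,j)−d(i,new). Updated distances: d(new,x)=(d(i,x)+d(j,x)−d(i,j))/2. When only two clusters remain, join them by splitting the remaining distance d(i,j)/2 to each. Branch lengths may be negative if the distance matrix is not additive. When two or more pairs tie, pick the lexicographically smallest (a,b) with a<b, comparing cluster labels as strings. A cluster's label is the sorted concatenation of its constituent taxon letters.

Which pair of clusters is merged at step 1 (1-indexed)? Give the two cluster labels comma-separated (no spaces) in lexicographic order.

1. join C+P (d=4, Q=-91) ⇒ CP; edges |C|=-9/4, |P|=25/4
  updated: d(CP,J)=21, d(CP,N)=41/2
2. join CP+J (d=21, Q=-111/2) ⇒ CJP; edges |CP|=55/4, |J|=29/4
  updated: d(CJP,N)=27/4
3. join CJP+N (d=27/4) ⇒ CJNP; edges |CJP|=27/8, |N|=27/8
final tree: (((C:-9/4,P:25/4):55/4,J:29/4):27/8,N:27/8)
total length: 127/4

C,P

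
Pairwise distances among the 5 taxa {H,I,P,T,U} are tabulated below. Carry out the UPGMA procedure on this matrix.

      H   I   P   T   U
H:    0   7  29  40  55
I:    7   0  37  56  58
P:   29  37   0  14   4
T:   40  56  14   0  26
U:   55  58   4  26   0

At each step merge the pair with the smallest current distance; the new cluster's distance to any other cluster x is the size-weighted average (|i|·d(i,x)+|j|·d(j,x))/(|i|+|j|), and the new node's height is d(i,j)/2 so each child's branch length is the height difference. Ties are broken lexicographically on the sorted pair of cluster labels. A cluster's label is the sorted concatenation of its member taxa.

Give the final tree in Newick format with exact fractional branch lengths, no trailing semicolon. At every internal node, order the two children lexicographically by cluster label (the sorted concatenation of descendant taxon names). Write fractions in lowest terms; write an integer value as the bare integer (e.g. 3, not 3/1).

((H:7/2,I:7/2):233/12,((P:2,U:2):8,T:10):155/12)

1. join P+U (d=4) ⇒ PU; edges |P|=2, |U|=2
  updated: d(H,PU)=42, d(I,PU)=95/2, d(PU,T)=20
2. join H+I (d=7) ⇒ HI; edges |H|=7/2, |I|=7/2
  updated: d(HI,PU)=179/4, d(HI,T)=48
3. join PU+T (d=20) ⇒ PTU; edges |PU|=8, |T|=10
  updated: d(HI,PTU)=275/6
4. join HI+PTU (d=275/6) ⇒ HIPTU; edges |HI|=233/12, |PTU|=155/12
final tree: ((H:7/2,I:7/2):233/12,((P:2,U:2):8,T:10):155/12)
total length: 184/3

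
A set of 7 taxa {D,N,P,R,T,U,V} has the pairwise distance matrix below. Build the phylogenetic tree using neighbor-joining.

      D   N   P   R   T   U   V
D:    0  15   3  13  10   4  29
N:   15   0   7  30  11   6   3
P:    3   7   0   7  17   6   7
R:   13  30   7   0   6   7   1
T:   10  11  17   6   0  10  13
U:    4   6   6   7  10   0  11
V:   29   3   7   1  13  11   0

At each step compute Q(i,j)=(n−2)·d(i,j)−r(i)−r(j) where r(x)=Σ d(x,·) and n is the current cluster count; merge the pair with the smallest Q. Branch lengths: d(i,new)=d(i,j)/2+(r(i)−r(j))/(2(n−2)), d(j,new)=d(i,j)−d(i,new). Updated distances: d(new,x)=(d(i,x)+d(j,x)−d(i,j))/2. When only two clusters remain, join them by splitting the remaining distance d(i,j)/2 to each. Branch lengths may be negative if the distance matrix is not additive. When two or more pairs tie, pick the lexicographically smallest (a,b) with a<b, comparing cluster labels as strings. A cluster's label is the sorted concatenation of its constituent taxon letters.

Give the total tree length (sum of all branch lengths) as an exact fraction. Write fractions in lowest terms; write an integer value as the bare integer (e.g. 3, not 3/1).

1. join R+V (d=1, Q=-123) ⇒ RV; edges |R|=1/2, |V|=1/2
  updated: d(D,RV)=41/2, d(N,RV)=16, d(P,RV)=13/2, d(RV,T)=9, d(RV,U)=17/2
2. join RV+T (d=9, Q=-163/2) ⇒ RTV; edges |RV|=79/16, |T|=65/16
  updated: d(D,RTV)=43/4, d(N,RTV)=9, d(P,RTV)=29/4, d(RTV,U)=19/4
3. join D+P (d=3, Q=-47) ⇒ DP; edges |D|=37/12, |P|=-1/12
  updated: d(DP,N)=19/2, d(DP,RTV)=15/2, d(DP,U)=7/2
4. join DP+U (d=7/2, Q=-111/4) ⇒ DPU; edges |DP|=53/16, |U|=3/16
  updated: d(DPU,N)=6, d(DPU,RTV)=35/8
5. join DPU+N (d=6, Q=-155/8) ⇒ DNPU; edges |DPU|=11/16, |N|=85/16
  updated: d(DNPU,RTV)=59/16
6. join DNPU+RTV (d=59/16) ⇒ DNPRTUV; edges |DNPU|=59/32, |RTV|=59/32
final tree: ((((D:37/12,P:-1/12):53/16,U:3/16):11/16,N:85/16):59/32,((R:1/2,V:1/2):79/16,T:65/16):59/32)
total length: 419/16

419/16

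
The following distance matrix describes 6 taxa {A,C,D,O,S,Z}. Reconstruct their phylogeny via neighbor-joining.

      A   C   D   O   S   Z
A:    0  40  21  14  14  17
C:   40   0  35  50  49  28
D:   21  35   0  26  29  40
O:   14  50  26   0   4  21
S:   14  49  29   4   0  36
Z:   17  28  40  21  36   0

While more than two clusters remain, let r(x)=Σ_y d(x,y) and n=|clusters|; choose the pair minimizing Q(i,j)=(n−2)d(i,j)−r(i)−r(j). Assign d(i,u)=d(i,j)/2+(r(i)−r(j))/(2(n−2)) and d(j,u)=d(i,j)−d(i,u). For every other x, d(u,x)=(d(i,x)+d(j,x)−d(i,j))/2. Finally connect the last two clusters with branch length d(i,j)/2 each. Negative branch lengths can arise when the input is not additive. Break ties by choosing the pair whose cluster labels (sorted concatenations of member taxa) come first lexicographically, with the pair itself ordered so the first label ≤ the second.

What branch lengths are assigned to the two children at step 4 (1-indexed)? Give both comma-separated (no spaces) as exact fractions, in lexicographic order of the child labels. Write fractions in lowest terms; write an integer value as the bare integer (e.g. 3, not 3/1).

1. join C+Z (d=28, Q=-232) ⇒ CZ; edges |C|=43/2, |Z|=13/2
  updated: d(A,CZ)=29/2, d(CZ,D)=47/2, d(CZ,O)=43/2, d(CZ,S)=57/2
2. join O+S (d=4, Q=-129) ⇒ OS; edges |O|=1/3, |S|=11/3
  updated: d(A,OS)=12, d(CZ,OS)=23, d(D,OS)=51/2
3. join A+OS (d=12, Q=-84) ⇒ AOS; edges |A|=11/4, |OS|=37/4
  updated: d(AOS,CZ)=51/4, d(AOS,D)=69/4
4. join AOS+CZ (d=51/4, Q=-107/2) ⇒ ACOSZ; edges |AOS|=13/4, |CZ|=19/2
  updated: d(ACOSZ,D)=14
5. join ACOSZ+D (d=14) ⇒ ACDOSZ; edges |ACOSZ|=7, |D|=7
final tree: (((A:11/4,(O:1/3,S:11/3):37/4):13/4,(C:43/2,Z:13/2):19/2):7,D:7)
total length: 283/4

13/4,19/2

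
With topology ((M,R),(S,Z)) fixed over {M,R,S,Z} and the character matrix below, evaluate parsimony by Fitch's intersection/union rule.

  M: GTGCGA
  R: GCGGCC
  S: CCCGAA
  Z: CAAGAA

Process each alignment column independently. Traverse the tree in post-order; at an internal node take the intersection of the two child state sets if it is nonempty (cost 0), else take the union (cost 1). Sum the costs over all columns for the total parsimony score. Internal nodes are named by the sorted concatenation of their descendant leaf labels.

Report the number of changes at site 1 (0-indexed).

site 0, node MR: M={G} ∩ R={G} → {G} (+0)
site 0, node SZ: S={C} ∩ Z={C} → {C} (+0)
site 0, node MRSZ: MR={G} ∪ SZ={C} → {C,G} (+1)
site 1, node MR: M={T} ∪ R={C} → {C,T} (+1)
site 1, node SZ: S={C} ∪ Z={A} → {A,C} (+1)
site 1, node MRSZ: MR={C,T} ∩ SZ={A,C} → {C} (+0)
site 2, node MR: M={G} ∩ R={G} → {G} (+0)
site 2, node SZ: S={C} ∪ Z={A} → {A,C} (+1)
site 2, node MRSZ: MR={G} ∪ SZ={A,C} → {A,C,G} (+1)
site 3, node MR: M={C} ∪ R={G} → {C,G} (+1)
site 3, node SZ: S={G} ∩ Z={G} → {G} (+0)
site 3, node MRSZ: MR={C,G} ∩ SZ={G} → {G} (+0)
site 4, node MR: M={G} ∪ R={C} → {C,G} (+1)
site 4, node SZ: S={A} ∩ Z={A} → {A} (+0)
site 4, node MRSZ: MR={C,G} ∪ SZ={A} → {A,C,G} (+1)
site 5, node MR: M={A} ∪ R={C} → {A,C} (+1)
site 5, node SZ: S={A} ∩ Z={A} → {A} (+0)
site 5, node MRSZ: MR={A,C} ∩ SZ={A} → {A} (+0)
per-site changes: [1, 2, 2, 1, 2, 1]; total = 9

2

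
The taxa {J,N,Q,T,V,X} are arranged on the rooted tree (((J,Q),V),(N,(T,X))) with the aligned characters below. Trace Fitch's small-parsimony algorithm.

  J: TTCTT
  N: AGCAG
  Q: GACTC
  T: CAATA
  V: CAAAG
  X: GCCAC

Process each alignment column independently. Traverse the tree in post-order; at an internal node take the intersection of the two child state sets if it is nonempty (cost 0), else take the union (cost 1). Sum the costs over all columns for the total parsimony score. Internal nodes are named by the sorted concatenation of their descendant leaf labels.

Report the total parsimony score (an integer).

15

[col 0] JQ: children J:{T}, Q:{G} ∪→ {G,T}; cost 1
[col 0] JQV: children JQ:{G,T}, V:{C} ∪→ {C,G,T}; cost 1
[col 0] TX: children T:{C}, X:{G} ∪→ {C,G}; cost 1
[col 0] NTX: children N:{A}, TX:{C,G} ∪→ {A,C,G}; cost 1
[col 0] JNQTVX: children JQV:{C,G,T}, NTX:{A,C,G} ∩→ {C,G}; cost 0
[col 1] JQ: children J:{T}, Q:{A} ∪→ {A,T}; cost 1
[col 1] JQV: children JQ:{A,T}, V:{A} ∩→ {A}; cost 0
[col 1] TX: children T:{A}, X:{C} ∪→ {A,C}; cost 1
[col 1] NTX: children N:{G}, TX:{A,C} ∪→ {A,C,G}; cost 1
[col 1] JNQTVX: children JQV:{A}, NTX:{A,C,G} ∩→ {A}; cost 0
[col 2] JQ: children J:{C}, Q:{C} ∩→ {C}; cost 0
[col 2] JQV: children JQ:{C}, V:{A} ∪→ {A,C}; cost 1
[col 2] TX: children T:{A}, X:{C} ∪→ {A,C}; cost 1
[col 2] NTX: children N:{C}, TX:{A,C} ∩→ {C}; cost 0
[col 2] JNQTVX: children JQV:{A,C}, NTX:{C} ∩→ {C}; cost 0
[col 3] JQ: children J:{T}, Q:{T} ∩→ {T}; cost 0
[col 3] JQV: children JQ:{T}, V:{A} ∪→ {A,T}; cost 1
[col 3] TX: children T:{T}, X:{A} ∪→ {A,T}; cost 1
[col 3] NTX: children N:{A}, TX:{A,T} ∩→ {A}; cost 0
[col 3] JNQTVX: children JQV:{A,T}, NTX:{A} ∩→ {A}; cost 0
[col 4] JQ: children J:{T}, Q:{C} ∪→ {C,T}; cost 1
[col 4] JQV: children JQ:{C,T}, V:{G} ∪→ {C,G,T}; cost 1
[col 4] TX: children T:{A}, X:{C} ∪→ {A,C}; cost 1
[col 4] NTX: children N:{G}, TX:{A,C} ∪→ {A,C,G}; cost 1
[col 4] JNQTVX: children JQV:{C,G,T}, NTX:{A,C,G} ∩→ {C,G}; cost 0
per-site changes: [4, 3, 2, 2, 4]; total = 15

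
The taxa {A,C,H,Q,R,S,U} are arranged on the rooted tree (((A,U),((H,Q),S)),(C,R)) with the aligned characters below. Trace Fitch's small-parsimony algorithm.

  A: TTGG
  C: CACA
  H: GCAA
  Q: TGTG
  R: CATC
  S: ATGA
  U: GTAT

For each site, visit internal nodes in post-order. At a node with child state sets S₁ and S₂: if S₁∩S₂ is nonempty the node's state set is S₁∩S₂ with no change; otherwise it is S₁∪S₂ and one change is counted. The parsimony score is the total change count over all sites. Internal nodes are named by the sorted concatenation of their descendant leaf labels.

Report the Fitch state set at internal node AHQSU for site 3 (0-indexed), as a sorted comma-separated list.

[col 0] AU: children A:{T}, U:{G} ∪→ {G,T}; cost 1
[col 0] HQ: children H:{G}, Q:{T} ∪→ {G,T}; cost 1
[col 0] HQS: children HQ:{G,T}, S:{A} ∪→ {A,G,T}; cost 1
[col 0] AHQSU: children AU:{G,T}, HQS:{A,G,T} ∩→ {G,T}; cost 0
[col 0] CR: children C:{C}, R:{C} ∩→ {C}; cost 0
[col 0] ACHQRSU: children AHQSU:{G,T}, CR:{C} ∪→ {C,G,T}; cost 1
[col 1] AU: children A:{T}, U:{T} ∩→ {T}; cost 0
[col 1] HQ: children H:{C}, Q:{G} ∪→ {C,G}; cost 1
[col 1] HQS: children HQ:{C,G}, S:{T} ∪→ {C,G,T}; cost 1
[col 1] AHQSU: children AU:{T}, HQS:{C,G,T} ∩→ {T}; cost 0
[col 1] CR: children C:{A}, R:{A} ∩→ {A}; cost 0
[col 1] ACHQRSU: children AHQSU:{T}, CR:{A} ∪→ {A,T}; cost 1
[col 2] AU: children A:{G}, U:{A} ∪→ {A,G}; cost 1
[col 2] HQ: children H:{A}, Q:{T} ∪→ {A,T}; cost 1
[col 2] HQS: children HQ:{A,T}, S:{G} ∪→ {A,G,T}; cost 1
[col 2] AHQSU: children AU:{A,G}, HQS:{A,G,T} ∩→ {A,G}; cost 0
[col 2] CR: children C:{C}, R:{T} ∪→ {C,T}; cost 1
[col 2] ACHQRSU: children AHQSU:{A,G}, CR:{C,T} ∪→ {A,C,G,T}; cost 1
[col 3] AU: children A:{G}, U:{T} ∪→ {G,T}; cost 1
[col 3] HQ: children H:{A}, Q:{G} ∪→ {A,G}; cost 1
[col 3] HQS: children HQ:{A,G}, S:{A} ∩→ {A}; cost 0
[col 3] AHQSU: children AU:{G,T}, HQS:{A} ∪→ {A,G,T}; cost 1
[col 3] CR: children C:{A}, R:{C} ∪→ {A,C}; cost 1
[col 3] ACHQRSU: children AHQSU:{A,G,T}, CR:{A,C} ∩→ {A}; cost 0
per-site changes: [4, 3, 5, 4]; total = 16

A,G,T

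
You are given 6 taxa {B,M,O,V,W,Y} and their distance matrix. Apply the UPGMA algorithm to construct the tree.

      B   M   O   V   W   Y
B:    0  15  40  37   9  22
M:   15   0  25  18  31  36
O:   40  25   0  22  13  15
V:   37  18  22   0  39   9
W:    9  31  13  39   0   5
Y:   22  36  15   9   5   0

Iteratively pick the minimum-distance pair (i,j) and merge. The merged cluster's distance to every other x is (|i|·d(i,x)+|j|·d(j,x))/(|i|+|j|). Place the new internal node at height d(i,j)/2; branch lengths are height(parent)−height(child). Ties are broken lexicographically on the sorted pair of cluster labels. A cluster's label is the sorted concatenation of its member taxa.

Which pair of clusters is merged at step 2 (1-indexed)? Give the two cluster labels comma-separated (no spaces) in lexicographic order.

O,WY

1. join W+Y (d=5) ⇒ WY; edges |W|=5/2, |Y|=5/2
  updated: d(B,WY)=31/2, d(M,WY)=67/2, d(O,WY)=14, d(V,WY)=24
2. join O+WY (d=14) ⇒ OWY; edges |O|=7, |WY|=9/2
  updated: d(B,OWY)=71/3, d(M,OWY)=92/3, d(OWY,V)=70/3
3. join B+M (d=15) ⇒ BM; edges |B|=15/2, |M|=15/2
  updated: d(BM,OWY)=163/6, d(BM,V)=55/2
4. join OWY+V (d=70/3) ⇒ OVWY; edges |OWY|=14/3, |V|=35/3
  updated: d(BM,OVWY)=109/4
5. join BM+OVWY (d=109/4) ⇒ BMOVWY; edges |BM|=49/8, |OVWY|=47/24
final tree: ((B:15/2,M:15/2):49/8,((O:7,(W:5/2,Y:5/2):9/2):14/3,V:35/3):47/24)
total length: 671/12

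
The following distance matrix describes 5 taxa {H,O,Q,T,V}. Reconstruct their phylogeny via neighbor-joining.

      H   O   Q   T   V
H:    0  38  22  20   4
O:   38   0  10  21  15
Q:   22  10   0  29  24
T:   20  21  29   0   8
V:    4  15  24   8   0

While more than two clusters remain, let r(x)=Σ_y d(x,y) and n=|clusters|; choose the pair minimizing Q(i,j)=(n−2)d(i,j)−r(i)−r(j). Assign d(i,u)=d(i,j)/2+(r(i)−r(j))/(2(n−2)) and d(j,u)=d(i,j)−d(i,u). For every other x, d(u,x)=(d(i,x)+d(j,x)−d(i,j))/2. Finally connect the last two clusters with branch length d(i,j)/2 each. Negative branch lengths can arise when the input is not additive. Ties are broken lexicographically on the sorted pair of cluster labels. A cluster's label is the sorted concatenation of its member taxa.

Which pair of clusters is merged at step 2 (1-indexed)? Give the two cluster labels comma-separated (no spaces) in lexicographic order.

H,V

step 1: merge (O,Q) at d=10, Q=-139; branch lengths O→29/6, Q→31/6; new cluster OQ
  updated: d(H,OQ)=25, d(OQ,T)=20, d(OQ,V)=29/2
step 2: merge (H,V) at d=4, Q=-135/2; branch lengths H→61/8, V→-29/8; new cluster HV
  updated: d(HV,OQ)=71/4, d(HV,T)=12
step 3: merge (HV,OQ) at d=71/4, Q=-199/4; branch lengths HV→39/8, OQ→103/8; new cluster HOQV
  updated: d(HOQV,T)=57/8
step 4: merge (HOQV,T) at d=57/8; branch lengths HOQV→57/16, T→57/16; new cluster HOQTV
final tree: (((H:61/8,V:-29/8):39/8,(O:29/6,Q:31/6):103/8):57/16,T:57/16)
total length: 311/8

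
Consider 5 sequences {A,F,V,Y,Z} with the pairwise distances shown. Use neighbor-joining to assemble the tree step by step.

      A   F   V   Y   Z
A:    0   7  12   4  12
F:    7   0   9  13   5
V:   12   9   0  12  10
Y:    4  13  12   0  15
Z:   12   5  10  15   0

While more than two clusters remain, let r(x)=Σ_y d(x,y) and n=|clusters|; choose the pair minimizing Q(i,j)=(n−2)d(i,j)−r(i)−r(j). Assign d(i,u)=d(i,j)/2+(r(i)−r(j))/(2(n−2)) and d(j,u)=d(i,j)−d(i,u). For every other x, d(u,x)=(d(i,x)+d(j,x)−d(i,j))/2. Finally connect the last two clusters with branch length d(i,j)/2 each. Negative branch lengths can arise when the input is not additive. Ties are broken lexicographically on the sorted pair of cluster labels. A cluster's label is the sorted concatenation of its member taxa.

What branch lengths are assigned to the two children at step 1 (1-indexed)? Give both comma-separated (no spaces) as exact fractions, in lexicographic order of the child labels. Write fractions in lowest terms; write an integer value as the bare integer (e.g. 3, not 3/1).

1/2,7/2

iteration 1: select A,Y (d=4, Q=-67); attach at lengths (1/2, 7/2); label the merged cluster AY
  updated: d(AY,F)=8, d(AY,V)=10, d(AY,Z)=23/2
iteration 2: select AY,V (d=10, Q=-77/2); attach at lengths (41/8, 39/8); label the merged cluster AVY
  updated: d(AVY,F)=7/2, d(AVY,Z)=23/4
iteration 3: select AVY,F (d=7/2, Q=-57/4); attach at lengths (17/8, 11/8); label the merged cluster AFVY
  updated: d(AFVY,Z)=29/8
iteration 4: select AFVY,Z (d=29/8); attach at lengths (29/16, 29/16); label the merged cluster AFVYZ
final tree: ((((A:1/2,Y:7/2):41/8,V:39/8):17/8,F:11/8):29/16,Z:29/16)
total length: 169/8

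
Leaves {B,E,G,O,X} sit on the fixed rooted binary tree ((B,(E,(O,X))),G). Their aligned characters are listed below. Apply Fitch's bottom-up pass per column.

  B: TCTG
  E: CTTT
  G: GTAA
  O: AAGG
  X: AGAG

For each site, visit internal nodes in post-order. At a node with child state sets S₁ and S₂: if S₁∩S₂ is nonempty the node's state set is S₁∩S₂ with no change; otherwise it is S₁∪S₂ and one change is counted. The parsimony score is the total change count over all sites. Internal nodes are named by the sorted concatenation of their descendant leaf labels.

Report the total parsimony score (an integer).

11

OX@0: {A} ∩ {A} = {A} (intersection, +0)
EOX@0: {C} ∪ {A} = {A,C} (union, +1)
BEOX@0: {T} ∪ {A,C} = {A,C,T} (union, +1)
BEGOX@0: {A,C,T} ∪ {G} = {A,C,G,T} (union, +1)
OX@1: {A} ∪ {G} = {A,G} (union, +1)
EOX@1: {T} ∪ {A,G} = {A,G,T} (union, +1)
BEOX@1: {C} ∪ {A,G,T} = {A,C,G,T} (union, +1)
BEGOX@1: {A,C,G,T} ∩ {T} = {T} (intersection, +0)
OX@2: {G} ∪ {A} = {A,G} (union, +1)
EOX@2: {T} ∪ {A,G} = {A,G,T} (union, +1)
BEOX@2: {T} ∩ {A,G,T} = {T} (intersection, +0)
BEGOX@2: {T} ∪ {A} = {A,T} (union, +1)
OX@3: {G} ∩ {G} = {G} (intersection, +0)
EOX@3: {T} ∪ {G} = {G,T} (union, +1)
BEOX@3: {G} ∩ {G,T} = {G} (intersection, +0)
BEGOX@3: {G} ∪ {A} = {A,G} (union, +1)
per-site changes: [3, 3, 3, 2]; total = 11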